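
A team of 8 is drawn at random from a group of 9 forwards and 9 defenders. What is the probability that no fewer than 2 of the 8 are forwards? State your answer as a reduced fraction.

Total selections: C(18,8) = 43758.
Count the complement (fewer than 2 forwards): C(9,0)·C(9,8) + C(9,1)·C(9,7) = 9 + 324 = 333.
Probability = 1 − 333/43758 = 43425/43758 = 4825/4862.

4825/4862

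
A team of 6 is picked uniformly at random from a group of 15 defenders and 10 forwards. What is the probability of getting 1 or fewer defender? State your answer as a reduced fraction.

57/2530

There are C(25,6) = 177100 ways to choose the 6.
Favorable selections (1 or fewer defender): C(15,0)·C(10,6) + C(15,1)·C(10,5) = 210 + 3780 = 3990.
Probability = 3990/177100 = 57/2530.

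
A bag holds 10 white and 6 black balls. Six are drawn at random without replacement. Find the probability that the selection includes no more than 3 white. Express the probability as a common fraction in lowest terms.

There are C(16,6) = 8008 ways to choose the 6.
Favorable selections (no more than 3 white): C(10,0)·C(6,6) + C(10,1)·C(6,5) + C(10,2)·C(6,4) + C(10,3)·C(6,3) = 1 + 60 + 675 + 2400 = 3136.
Probability = 3136/8008 = 56/143.

56/143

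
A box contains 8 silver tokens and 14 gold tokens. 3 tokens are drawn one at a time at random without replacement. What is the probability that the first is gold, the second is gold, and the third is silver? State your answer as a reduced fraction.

Multiply the conditional probabilities at each draw: 14/22 · 13/21 · 8/20 = 1456/9240 = 26/165.

26/165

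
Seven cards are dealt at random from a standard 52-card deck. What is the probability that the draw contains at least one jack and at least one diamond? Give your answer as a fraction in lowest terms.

53122231/133784560

There are C(52,7) = 133784560 possible draws.
By inclusion-exclusion on the complements, draws missing all jacks or all diamonds: C(48,7) + C(39,7) − C(36,7) = 73629072 + 15380937 − 8347680 = 80662329.
So draws with at least one of each: 133784560 − 80662329 = 53122231, probability 53122231/133784560.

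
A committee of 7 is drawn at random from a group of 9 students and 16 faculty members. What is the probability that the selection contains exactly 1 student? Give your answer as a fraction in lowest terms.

Total number of selections: C(25,7) = 480700.
Selections with exactly 1 student: choose 1 of the 9 students and 6 of the 16 faculty members, C(9,1)·C(16,6) = 9·8008 = 72072.
Probability = 72072/480700 = 1638/10925.

1638/10925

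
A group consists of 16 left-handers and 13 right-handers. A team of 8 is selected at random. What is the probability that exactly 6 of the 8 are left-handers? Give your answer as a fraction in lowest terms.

1456/10005

There are C(29,8) = 4292145 ways to choose 8 from 29.
Selections with exactly 6 left-handers: choose 6 of the 16 left-handers and 2 of the 13 right-handers, C(16,6)·C(13,2) = 8008·78 = 624624.
Probability = 624624/4292145 = 1456/10005.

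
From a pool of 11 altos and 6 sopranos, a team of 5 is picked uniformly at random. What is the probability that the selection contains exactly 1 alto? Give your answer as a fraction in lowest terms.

165/6188

There are C(17,5) = 6188 ways to choose 5 from 17.
Selections with exactly 1 alto: choose 1 of the 11 altos and 4 of the 6 sopranos, C(11,1)·C(6,4) = 11·15 = 165.
Probability = 165/6188.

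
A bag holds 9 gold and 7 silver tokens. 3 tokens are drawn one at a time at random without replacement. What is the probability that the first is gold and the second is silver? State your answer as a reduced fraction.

21/80

Multiply the conditional probabilities at each draw: 9/16 · 7/15 = 63/240 = 21/80.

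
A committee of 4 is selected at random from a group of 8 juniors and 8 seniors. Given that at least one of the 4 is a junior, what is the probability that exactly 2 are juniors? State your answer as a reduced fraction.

56/125

Work in counts. Selections with at least one junior: C(16,4) − C(8,4) = 1820 − 70 = 1750.
Of those, selections where exactly 2 are juniors: C(8,2)·C(8,2) = 28·28 = 784.
Conditional probability = 784/1750 = 56/125.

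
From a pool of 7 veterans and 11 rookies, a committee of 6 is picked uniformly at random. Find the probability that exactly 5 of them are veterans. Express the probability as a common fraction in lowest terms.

The sample space is all 6-subsets of the 18: C(18,6) = 18564.
Selections with exactly 5 veterans: choose 5 of the 7 veterans and 1 of the 11 rookies, C(7,5)·C(11,1) = 21·11 = 231.
Probability = 231/18564 = 11/884.

11/884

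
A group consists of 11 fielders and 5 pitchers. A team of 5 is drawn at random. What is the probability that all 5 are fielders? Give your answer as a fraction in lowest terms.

11/104

There are C(16,5) = 4368 possible selections.
Selections with all fielders: C(11,5) = 462.
Probability = 462/4368 = 11/104.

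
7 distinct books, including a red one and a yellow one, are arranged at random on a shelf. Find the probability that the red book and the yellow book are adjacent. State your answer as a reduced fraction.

2/7

There are 7! = 5040 arrangements.
Treat the red book and the yellow book as a block: 6! arrangements of the blocks × 2 orders within the block = 2·720 = 1440.
Probability = 1440/5040 = 2/7.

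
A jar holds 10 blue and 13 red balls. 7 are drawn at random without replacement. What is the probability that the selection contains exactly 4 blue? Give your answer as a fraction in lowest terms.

There are C(23,7) = 245157 ways to choose 7 from 23.
Selections with exactly 4 blue: choose 4 of the 10 blue and 3 of the 13 red, C(10,4)·C(13,3) = 210·286 = 60060.
Probability = 60060/245157 = 1820/7429.

1820/7429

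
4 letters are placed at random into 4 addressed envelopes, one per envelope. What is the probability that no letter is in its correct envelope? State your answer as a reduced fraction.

3/8

There are 4! = 24 assignments.
By inclusion-exclusion, assignments with no fixed points: C(4,0)·4! − C(4,1)·3! + C(4,2)·2! − C(4,3)·1! + C(4,4)·0! = 9.
Probability = 9/24 = 3/8.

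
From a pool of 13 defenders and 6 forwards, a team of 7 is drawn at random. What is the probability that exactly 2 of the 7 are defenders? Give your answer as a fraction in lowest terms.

3/323

The sample space is all 7-subsets of the 19: C(19,7) = 50388.
Selections with exactly 2 defenders: choose 2 of the 13 defenders and 5 of the 6 forwards, C(13,2)·C(6,5) = 78·6 = 468.
Probability = 468/50388 = 3/323.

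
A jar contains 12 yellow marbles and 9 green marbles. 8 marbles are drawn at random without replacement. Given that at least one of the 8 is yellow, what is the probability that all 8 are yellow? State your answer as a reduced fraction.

Work in counts. Selections with at least one yellow: C(21,8) − C(9,8) = 203490 − 9 = 203481.
Of those, selections where all 8 are yellow: C(12,8) = 495.
Conditional probability = 495/203481 = 55/22609.

55/22609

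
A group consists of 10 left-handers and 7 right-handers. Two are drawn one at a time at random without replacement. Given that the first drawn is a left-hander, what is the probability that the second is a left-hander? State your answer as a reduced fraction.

After removing one left-hander, 16 remain: 9 left-handers and 7 right-handers.
So the probability the next is a left-hander is 9/16.

9/16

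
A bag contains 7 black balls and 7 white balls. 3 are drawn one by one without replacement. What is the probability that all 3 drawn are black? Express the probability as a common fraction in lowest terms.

5/52

Multiply the conditional probabilities at each draw: 7/14 · 6/13 · 5/12 = 210/2184 = 5/52.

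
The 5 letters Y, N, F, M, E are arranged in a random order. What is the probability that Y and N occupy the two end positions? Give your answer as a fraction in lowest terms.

1/10

There are 5! = 120 arrangements.
Place Y and N at the ends in 2 ways, arrange the remaining 3 in 3! = 6 ways: 2·6 = 12.
Probability = 12/120 = 1/10.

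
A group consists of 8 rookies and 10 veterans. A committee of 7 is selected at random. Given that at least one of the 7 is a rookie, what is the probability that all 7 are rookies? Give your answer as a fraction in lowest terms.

Work in counts. Selections with at least one rookie: C(18,7) − C(10,7) = 31824 − 120 = 31704.
Of those, selections where all 7 are rookies: C(8,7) = 8.
Conditional probability = 8/31704 = 1/3963.

1/3963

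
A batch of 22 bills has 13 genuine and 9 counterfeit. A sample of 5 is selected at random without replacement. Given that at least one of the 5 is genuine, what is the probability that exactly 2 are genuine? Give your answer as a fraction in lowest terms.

Work in counts. Selections with at least one genuine: C(22,5) − C(9,5) = 26334 − 126 = 26208.
Of those, selections where exactly 2 are genuine: C(13,2)·C(9,3) = 78·84 = 6552.
Conditional probability = 6552/26208 = 1/4.

1/4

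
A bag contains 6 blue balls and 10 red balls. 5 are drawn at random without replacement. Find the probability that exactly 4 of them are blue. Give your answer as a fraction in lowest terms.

25/728

Total number of selections: C(16,5) = 4368.
Selections with exactly 4 blue: choose 4 of the 6 blue and 1 of the 10 red, C(6,4)·C(10,1) = 15·10 = 150.
Probability = 150/4368 = 25/728.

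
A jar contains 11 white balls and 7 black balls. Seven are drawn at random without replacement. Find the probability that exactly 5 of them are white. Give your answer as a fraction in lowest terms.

Total number of selections: C(18,7) = 31824.
Selections with exactly 5 white: choose 5 of the 11 white and 2 of the 7 black, C(11,5)·C(7,2) = 462·21 = 9702.
Probability = 9702/31824 = 539/1768.

539/1768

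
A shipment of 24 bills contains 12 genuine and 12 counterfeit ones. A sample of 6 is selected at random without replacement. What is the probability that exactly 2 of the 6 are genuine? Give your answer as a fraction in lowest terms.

1485/6118

The sample space is all 6-subsets of the 24: C(24,6) = 134596.
Selections with exactly 2 genuine: choose 2 of the 12 genuine and 4 of the 12 counterfeit, C(12,2)·C(12,4) = 66·495 = 32670.
Probability = 32670/134596 = 1485/6118.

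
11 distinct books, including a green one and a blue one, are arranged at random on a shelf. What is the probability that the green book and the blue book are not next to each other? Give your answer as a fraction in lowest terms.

9/11

There are 11! = 39916800 arrangements.
Arrangements with the green book and the blue book adjacent: 2·10! = 7257600.
So not adjacent: 39916800 − 7257600 = 32659200, probability 32659200/39916800 = 9/11.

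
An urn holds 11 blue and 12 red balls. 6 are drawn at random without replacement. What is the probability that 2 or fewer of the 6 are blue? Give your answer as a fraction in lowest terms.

Total selections: C(23,6) = 100947.
Favorable selections (2 or fewer blue): C(11,0)·C(12,6) + C(11,1)·C(12,5) + C(11,2)·C(12,4) = 924 + 8712 + 27225 = 36861.
Probability = 36861/100947 = 1117/3059.

1117/3059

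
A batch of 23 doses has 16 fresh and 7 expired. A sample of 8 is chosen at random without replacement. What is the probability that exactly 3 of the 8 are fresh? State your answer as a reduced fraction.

There are C(23,8) = 490314 ways to choose 8 from 23.
Selections with exactly 3 fresh: choose 3 of the 16 fresh and 5 of the 7 expired, C(16,3)·C(7,5) = 560·21 = 11760.
Probability = 11760/490314 = 1960/81719.

1960/81719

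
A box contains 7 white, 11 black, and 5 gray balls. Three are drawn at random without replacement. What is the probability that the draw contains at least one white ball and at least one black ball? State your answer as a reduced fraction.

13/23

There are C(23,3) = 1771 possible draws.
By inclusion-exclusion on the complements, draws missing all white or all black: C(16,3) + C(12,3) − C(5,3) = 560 + 220 − 10 = 770.
So draws with at least one of each: 1771 − 770 = 1001, probability 1001/1771 = 13/23.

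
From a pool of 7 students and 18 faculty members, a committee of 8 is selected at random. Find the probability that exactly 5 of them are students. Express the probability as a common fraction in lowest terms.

1904/120175

Total number of selections: C(25,8) = 1081575.
Selections with exactly 5 students: choose 5 of the 7 students and 3 of the 18 faculty members, C(7,5)·C(18,3) = 21·816 = 17136.
Probability = 17136/1081575 = 1904/120175.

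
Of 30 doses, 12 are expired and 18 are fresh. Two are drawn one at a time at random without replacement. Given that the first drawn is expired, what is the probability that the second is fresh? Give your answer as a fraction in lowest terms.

18/29

After removing one expired, 29 remain: 11 expired and 18 fresh.
So the probability the next is fresh is 18/29.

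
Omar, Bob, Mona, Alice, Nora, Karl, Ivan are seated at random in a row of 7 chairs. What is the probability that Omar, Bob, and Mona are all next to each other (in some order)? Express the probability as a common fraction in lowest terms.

1/7

There are 7! = 5040 arrangements.
Treat the three as one block: 5! placements × 3! orders within the block = 120·6 = 720.
Probability = 720/5040 = 1/7.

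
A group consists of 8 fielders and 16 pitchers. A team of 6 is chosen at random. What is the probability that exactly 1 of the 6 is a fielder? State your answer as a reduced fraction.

1248/4807

Total number of selections: C(24,6) = 134596.
Selections with exactly 1 fielder: choose 1 of the 8 fielders and 5 of the 16 pitchers, C(8,1)·C(16,5) = 8·4368 = 34944.
Probability = 34944/134596 = 1248/4807.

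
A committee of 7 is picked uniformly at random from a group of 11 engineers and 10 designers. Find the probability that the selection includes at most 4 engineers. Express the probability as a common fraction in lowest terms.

There are C(21,7) = 116280 ways to choose the 7.
Count the complement (more than 4 engineers): C(11,5)·C(10,2) + C(11,6)·C(10,1) + C(11,7)·C(10,0) = 20790 + 4620 + 330 = 25740.
Probability = 1 − 25740/116280 = 90540/116280 = 503/646.

503/646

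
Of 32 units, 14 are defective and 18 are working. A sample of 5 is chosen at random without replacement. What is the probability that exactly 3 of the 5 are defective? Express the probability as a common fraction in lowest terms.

There are C(32,5) = 201376 ways to choose 5 from 32.
Selections with exactly 3 defective: choose 3 of the 14 defective and 2 of the 18 working, C(14,3)·C(18,2) = 364·153 = 55692.
Probability = 55692/201376 = 1989/7192.

1989/7192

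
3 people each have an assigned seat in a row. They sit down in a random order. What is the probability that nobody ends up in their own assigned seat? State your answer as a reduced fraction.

1/3

There are 3! = 6 seatings.
By inclusion-exclusion, seatings with no fixed points: C(3,0)·3! − C(3,1)·2! + C(3,2)·1! − C(3,3)·0! = 2.
Probability = 2/6 = 1/3.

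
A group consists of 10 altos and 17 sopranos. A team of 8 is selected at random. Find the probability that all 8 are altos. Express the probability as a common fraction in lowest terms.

1/49335

There are C(27,8) = 2220075 possible selections.
Selections with all altos: C(10,8) = 45.
Probability = 45/2220075 = 1/49335.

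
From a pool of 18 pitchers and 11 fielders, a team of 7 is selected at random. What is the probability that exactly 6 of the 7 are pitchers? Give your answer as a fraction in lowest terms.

The sample space is all 7-subsets of the 29: C(29,7) = 1560780.
Selections with exactly 6 pitchers: choose 6 of the 18 pitchers and 1 of the 11 fielders, C(18,6)·C(11,1) = 18564·11 = 204204.
Probability = 204204/1560780 = 1309/10005.

1309/10005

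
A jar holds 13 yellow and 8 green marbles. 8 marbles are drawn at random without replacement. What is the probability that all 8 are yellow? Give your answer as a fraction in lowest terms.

143/22610

There are C(21,8) = 203490 possible selections.
Selections with all yellow: C(13,8) = 1287.
Probability = 1287/203490 = 143/22610.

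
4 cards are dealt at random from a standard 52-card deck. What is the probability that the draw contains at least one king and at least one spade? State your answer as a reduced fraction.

There are C(52,4) = 270725 possible draws.
By inclusion-exclusion on the complements, draws missing all kings or all spades: C(48,4) + C(39,4) − C(36,4) = 194580 + 82251 − 58905 = 217926.
So draws with at least one of each: 270725 − 217926 = 52799, probability 52799/270725.

52799/270725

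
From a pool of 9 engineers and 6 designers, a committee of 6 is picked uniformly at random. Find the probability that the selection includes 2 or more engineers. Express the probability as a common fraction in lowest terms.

There are C(15,6) = 5005 ways to choose the 6.
Count the complement (fewer than 2 engineers): C(9,0)·C(6,6) + C(9,1)·C(6,5) = 1 + 54 = 55.
Probability = 1 − 55/5005 = 4950/5005 = 90/91.

90/91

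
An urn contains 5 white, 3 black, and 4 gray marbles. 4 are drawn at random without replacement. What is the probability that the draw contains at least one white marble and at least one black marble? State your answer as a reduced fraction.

67/99

There are C(12,4) = 495 possible draws.
By inclusion-exclusion on the complements, draws missing all white or all black: C(7,4) + C(9,4) − C(4,4) = 35 + 126 − 1 = 160.
So draws with at least one of each: 495 − 160 = 335, probability 335/495 = 67/99.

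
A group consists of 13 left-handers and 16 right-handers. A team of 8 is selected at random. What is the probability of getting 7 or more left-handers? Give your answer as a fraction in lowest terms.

67/10005

There are C(29,8) = 4292145 ways to choose the 8.
Favorable selections (7 or more left-handers): C(13,7)·C(16,1) + C(13,8)·C(16,0) = 27456 + 1287 = 28743.
Probability = 28743/4292145 = 67/10005.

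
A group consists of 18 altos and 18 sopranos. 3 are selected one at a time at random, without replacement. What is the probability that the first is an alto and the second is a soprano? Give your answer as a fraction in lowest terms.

9/35

Multiply the conditional probabilities at each draw: 18/36 · 18/35 = 324/1260 = 9/35.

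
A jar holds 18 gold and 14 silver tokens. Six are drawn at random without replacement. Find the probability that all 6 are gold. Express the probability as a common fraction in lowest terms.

There are C(32,6) = 906192 possible selections.
Selections with all gold: C(18,6) = 18564.
Probability = 18564/906192 = 221/10788.

221/10788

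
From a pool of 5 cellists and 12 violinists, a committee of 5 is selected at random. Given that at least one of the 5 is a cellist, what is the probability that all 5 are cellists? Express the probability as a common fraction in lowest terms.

1/5396

Work in counts. Selections with at least one cellist: C(17,5) − C(12,5) = 6188 − 792 = 5396.
Of those, selections where all 5 are cellists: C(5,5) = 1.
Conditional probability = 1/5396.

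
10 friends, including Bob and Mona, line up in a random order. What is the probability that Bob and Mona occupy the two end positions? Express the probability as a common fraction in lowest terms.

There are 10! = 3628800 arrangements.
Place Bob and Mona at the ends in 2 ways, arrange the remaining 8 in 8! = 40320 ways: 2·40320 = 80640.
Probability = 80640/3628800 = 1/45.

1/45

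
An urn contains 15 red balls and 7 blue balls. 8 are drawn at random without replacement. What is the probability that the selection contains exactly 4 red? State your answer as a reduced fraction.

The sample space is all 8-subsets of the 22: C(22,8) = 319770.
Selections with exactly 4 red: choose 4 of the 15 red and 4 of the 7 blue, C(15,4)·C(7,4) = 1365·35 = 47775.
Probability = 47775/319770 = 3185/21318.

3185/21318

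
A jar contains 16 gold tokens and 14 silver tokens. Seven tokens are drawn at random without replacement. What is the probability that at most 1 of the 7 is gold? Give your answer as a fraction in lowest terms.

11/435

There are C(30,7) = 2035800 ways to choose the 7.
Favorable selections (at most 1 gold): C(16,0)·C(14,7) + C(16,1)·C(14,6) = 3432 + 48048 = 51480.
Probability = 51480/2035800 = 11/435.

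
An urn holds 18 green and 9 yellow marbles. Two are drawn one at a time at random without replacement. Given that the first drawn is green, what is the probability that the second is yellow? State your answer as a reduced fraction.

After removing one green, 26 remain: 17 green and 9 yellow.
So the probability the next is yellow is 9/26.

9/26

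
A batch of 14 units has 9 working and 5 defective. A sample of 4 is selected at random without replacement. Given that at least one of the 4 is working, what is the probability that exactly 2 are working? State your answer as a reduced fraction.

Work in counts. Selections with at least one working: C(14,4) − C(5,4) = 1001 − 5 = 996.
Of those, selections where exactly 2 are working: C(9,2)·C(5,2) = 36·10 = 360.
Conditional probability = 360/996 = 30/83.

30/83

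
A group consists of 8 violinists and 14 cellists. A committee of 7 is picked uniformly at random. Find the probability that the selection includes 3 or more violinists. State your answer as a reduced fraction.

989/1938

Total selections: C(22,7) = 170544.
Count the complement (fewer than 3 violinists): C(8,0)·C(14,7) + C(8,1)·C(14,6) + C(8,2)·C(14,5) = 3432 + 24024 + 56056 = 83512.
Probability = 1 − 83512/170544 = 87032/170544 = 989/1938.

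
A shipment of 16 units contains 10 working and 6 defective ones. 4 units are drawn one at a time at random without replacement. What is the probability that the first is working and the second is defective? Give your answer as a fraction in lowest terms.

1/4

Multiply the conditional probabilities at each draw: 10/16 · 6/15 = 60/240 = 1/4.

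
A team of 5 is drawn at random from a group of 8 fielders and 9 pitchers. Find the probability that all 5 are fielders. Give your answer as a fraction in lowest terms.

2/221

There are C(17,5) = 6188 possible selections.
Selections with all fielders: C(8,5) = 56.
Probability = 56/6188 = 2/221.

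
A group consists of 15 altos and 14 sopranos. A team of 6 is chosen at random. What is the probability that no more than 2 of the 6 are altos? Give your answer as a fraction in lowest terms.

There are C(29,6) = 475020 ways to choose the 6.
Favorable selections (no more than 2 altos): C(15,0)·C(14,6) + C(15,1)·C(14,5) + C(15,2)·C(14,4) = 3003 + 30030 + 105105 = 138138.
Probability = 138138/475020 = 253/870.

253/870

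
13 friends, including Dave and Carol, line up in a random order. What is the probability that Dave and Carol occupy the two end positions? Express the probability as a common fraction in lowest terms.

1/78

There are 13! = 6227020800 arrangements.
Place Dave and Carol at the ends in 2 ways, arrange the remaining 11 in 11! = 39916800 ways: 2·39916800 = 79833600.
Probability = 79833600/6227020800 = 1/78.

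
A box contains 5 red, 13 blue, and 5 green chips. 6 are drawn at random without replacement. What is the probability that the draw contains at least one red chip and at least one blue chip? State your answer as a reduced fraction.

There are C(23,6) = 100947 possible draws.
By inclusion-exclusion on the complements, draws missing all red or all blue: C(18,6) + C(10,6) − C(5,6) = 18564 + 210 − 0 = 18774.
So draws with at least one of each: 100947 − 18774 = 82173, probability 82173/100947 = 3913/4807.

3913/4807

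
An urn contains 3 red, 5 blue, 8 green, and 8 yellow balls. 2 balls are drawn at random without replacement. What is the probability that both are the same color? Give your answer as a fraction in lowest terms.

There are C(24,2) = 276 ways to draw 2 balls.
All same color: C(3,2) + C(5,2) + C(8,2) + C(8,2) = 3 + 10 + 28 + 28 = 69.
Probability = 69/276 = 1/4.

1/4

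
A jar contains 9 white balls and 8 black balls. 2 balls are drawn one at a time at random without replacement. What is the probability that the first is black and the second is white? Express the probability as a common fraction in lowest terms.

Multiply the conditional probabilities at each draw: 8/17 · 9/16 = 72/272 = 9/34.

9/34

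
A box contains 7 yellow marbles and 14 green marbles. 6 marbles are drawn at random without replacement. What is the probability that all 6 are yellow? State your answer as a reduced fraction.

1/7752

There are C(21,6) = 54264 possible selections.
Selections with all yellow: C(7,6) = 7.
Probability = 7/54264 = 1/7752.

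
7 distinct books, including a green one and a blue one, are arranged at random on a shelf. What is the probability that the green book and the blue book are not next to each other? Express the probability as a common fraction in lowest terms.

5/7

There are 7! = 5040 arrangements.
Arrangements with the green book and the blue book adjacent: 2·6! = 1440.
So not adjacent: 5040 − 1440 = 3600, probability 3600/5040 = 5/7.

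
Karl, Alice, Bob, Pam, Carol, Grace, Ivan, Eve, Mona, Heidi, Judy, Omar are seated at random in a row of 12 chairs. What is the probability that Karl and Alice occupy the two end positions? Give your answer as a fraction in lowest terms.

There are 12! = 479001600 arrangements.
Place Karl and Alice at the ends in 2 ways, arrange the remaining 10 in 10! = 3628800 ways: 2·3628800 = 7257600.
Probability = 7257600/479001600 = 1/66.

1/66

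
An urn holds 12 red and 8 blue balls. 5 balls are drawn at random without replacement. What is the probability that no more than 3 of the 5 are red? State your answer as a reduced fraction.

224/323

There are C(20,5) = 15504 ways to choose the 5.
Favorable selections (no more than 3 red): C(12,0)·C(8,5) + C(12,1)·C(8,4) + C(12,2)·C(8,3) + C(12,3)·C(8,2) = 56 + 840 + 3696 + 6160 = 10752.
Probability = 10752/15504 = 224/323.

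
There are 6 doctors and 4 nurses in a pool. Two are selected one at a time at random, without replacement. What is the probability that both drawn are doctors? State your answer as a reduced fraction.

1/3

Multiply the conditional probabilities at each draw: 6/10 · 5/9 = 30/90 = 1/3.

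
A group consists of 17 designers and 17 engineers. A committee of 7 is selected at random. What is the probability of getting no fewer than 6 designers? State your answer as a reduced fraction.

845/19778

There are C(34,7) = 5379616 ways to choose the 7.
Favorable selections (no fewer than 6 designers): C(17,6)·C(17,1) + C(17,7)·C(17,0) = 210392 + 19448 = 229840.
Probability = 229840/5379616 = 845/19778.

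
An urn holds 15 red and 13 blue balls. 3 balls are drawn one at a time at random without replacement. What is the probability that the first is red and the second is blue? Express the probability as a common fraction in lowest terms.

65/252

Multiply the conditional probabilities at each draw: 15/28 · 13/27 = 195/756 = 65/252.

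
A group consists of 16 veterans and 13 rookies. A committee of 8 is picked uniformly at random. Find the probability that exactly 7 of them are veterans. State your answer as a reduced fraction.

208/6003

There are C(29,8) = 4292145 ways to choose 8 from 29.
Selections with exactly 7 veterans: choose 7 of the 16 veterans and 1 of the 13 rookies, C(16,7)·C(13,1) = 11440·13 = 148720.
Probability = 148720/4292145 = 208/6003.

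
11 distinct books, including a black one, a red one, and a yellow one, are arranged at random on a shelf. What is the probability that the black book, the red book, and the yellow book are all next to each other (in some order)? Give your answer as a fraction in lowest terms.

There are 11! = 39916800 arrangements.
Treat the three as one block: 9! placements × 3! orders within the block = 362880·6 = 2177280.
Probability = 2177280/39916800 = 3/55.

3/55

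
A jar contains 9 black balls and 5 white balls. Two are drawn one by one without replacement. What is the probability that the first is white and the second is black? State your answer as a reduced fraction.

Multiply the conditional probabilities at each draw: 5/14 · 9/13 = 45/182.

45/182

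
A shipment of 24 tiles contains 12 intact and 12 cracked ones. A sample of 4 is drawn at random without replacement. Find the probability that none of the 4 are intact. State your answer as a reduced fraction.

15/322

There are C(24,4) = 10626 possible selections.
Selections with no intact (all cracked): C(12,4) = 495.
Probability = 495/10626 = 15/322.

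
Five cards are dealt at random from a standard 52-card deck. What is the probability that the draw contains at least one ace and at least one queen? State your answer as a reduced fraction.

6509/64974

There are C(52,5) = 2598960 possible draws.
By inclusion-exclusion on the complements, draws missing all aces or all queens: C(48,5) + C(48,5) − C(44,5) = 1712304 + 1712304 − 1086008 = 2338600.
So draws with at least one of each: 2598960 − 2338600 = 260360, probability 260360/2598960 = 6509/64974.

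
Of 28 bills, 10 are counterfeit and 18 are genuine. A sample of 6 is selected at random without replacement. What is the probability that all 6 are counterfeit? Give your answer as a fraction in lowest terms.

1/1794

There are C(28,6) = 376740 possible selections.
Selections with all counterfeit: C(10,6) = 210.
Probability = 210/376740 = 1/1794.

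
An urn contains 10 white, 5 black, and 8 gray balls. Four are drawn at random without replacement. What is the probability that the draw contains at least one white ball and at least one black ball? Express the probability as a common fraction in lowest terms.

1030/1771

There are C(23,4) = 8855 possible draws.
By inclusion-exclusion on the complements, draws missing all white or all black: C(13,4) + C(18,4) − C(8,4) = 715 + 3060 − 70 = 3705.
So draws with at least one of each: 8855 − 3705 = 5150, probability 5150/8855 = 1030/1771.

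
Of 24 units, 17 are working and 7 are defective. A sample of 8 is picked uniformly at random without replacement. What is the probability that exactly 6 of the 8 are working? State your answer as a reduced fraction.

The sample space is all 8-subsets of the 24: C(24,8) = 735471.
Selections with exactly 6 working: choose 6 of the 17 working and 2 of the 7 defective, C(17,6)·C(7,2) = 12376·21 = 259896.
Probability = 259896/735471 = 5096/14421.

5096/14421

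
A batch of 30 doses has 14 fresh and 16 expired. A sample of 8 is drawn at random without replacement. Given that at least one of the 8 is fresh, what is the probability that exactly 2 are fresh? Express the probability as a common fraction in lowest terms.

Work in counts. Selections with at least one fresh: C(30,8) − C(16,8) = 5852925 − 12870 = 5840055.
Of those, selections where exactly 2 are fresh: C(14,2)·C(16,6) = 91·8008 = 728728.
Conditional probability = 728728/5840055 = 56056/449235.

56056/449235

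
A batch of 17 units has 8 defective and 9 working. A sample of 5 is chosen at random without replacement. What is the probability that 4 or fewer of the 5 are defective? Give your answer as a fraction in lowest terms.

219/221

Total selections: C(17,5) = 6188.
Favorable selections (4 or fewer defective): C(8,0)·C(9,5) + C(8,1)·C(9,4) + C(8,2)·C(9,3) + C(8,3)·C(9,2) + C(8,4)·C(9,1) = 126 + 1008 + 2352 + 2016 + 630 = 6132.
Probability = 6132/6188 = 219/221.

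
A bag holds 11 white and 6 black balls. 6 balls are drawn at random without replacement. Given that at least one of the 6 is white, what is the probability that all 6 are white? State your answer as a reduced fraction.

Work in counts. Selections with at least one white: C(17,6) − C(6,6) = 12376 − 1 = 12375.
Of those, selections where all 6 are white: C(11,6) = 462.
Conditional probability = 462/12375 = 14/375.

14/375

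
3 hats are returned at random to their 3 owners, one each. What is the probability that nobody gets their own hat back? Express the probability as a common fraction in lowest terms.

There are 3! = 6 assignments.
By inclusion-exclusion, assignments with no fixed points: C(3,0)·3! − C(3,1)·2! + C(3,2)·1! − C(3,3)·0! = 2.
Probability = 2/6 = 1/3.

1/3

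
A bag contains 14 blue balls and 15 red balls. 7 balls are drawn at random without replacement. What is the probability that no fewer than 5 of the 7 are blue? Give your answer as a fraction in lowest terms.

2211/13340

There are C(29,7) = 1560780 ways to choose the 7.
Favorable selections (no fewer than 5 blue): C(14,5)·C(15,2) + C(14,6)·C(15,1) + C(14,7)·C(15,0) = 210210 + 45045 + 3432 = 258687.
Probability = 258687/1560780 = 2211/13340.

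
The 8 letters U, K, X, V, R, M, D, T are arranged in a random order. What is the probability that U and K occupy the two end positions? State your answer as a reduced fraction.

There are 8! = 40320 arrangements.
Place U and K at the ends in 2 ways, arrange the remaining 6 in 6! = 720 ways: 2·720 = 1440.
Probability = 1440/40320 = 1/28.

1/28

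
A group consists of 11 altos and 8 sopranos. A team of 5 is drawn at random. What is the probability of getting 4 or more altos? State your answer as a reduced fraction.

Total selections: C(19,5) = 11628.
Favorable selections (4 or more altos): C(11,4)·C(8,1) + C(11,5)·C(8,0) = 2640 + 462 = 3102.
Probability = 3102/11628 = 517/1938.

517/1938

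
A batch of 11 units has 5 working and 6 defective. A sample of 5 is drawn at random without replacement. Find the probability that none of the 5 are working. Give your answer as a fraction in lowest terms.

There are C(11,5) = 462 possible selections.
Selections with no working (all defective): C(6,5) = 6.
Probability = 6/462 = 1/77.

1/77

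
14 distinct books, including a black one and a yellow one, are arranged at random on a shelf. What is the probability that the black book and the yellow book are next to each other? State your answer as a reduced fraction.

There are 14! = 87178291200 arrangements.
Treat the black book and the yellow book as a block: 13! arrangements of the blocks × 2 orders within the block = 2·6227020800 = 12454041600.
Probability = 12454041600/87178291200 = 1/7.

1/7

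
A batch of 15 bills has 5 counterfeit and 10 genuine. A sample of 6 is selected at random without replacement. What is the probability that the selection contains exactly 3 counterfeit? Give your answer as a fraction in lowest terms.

Total number of selections: C(15,6) = 5005.
Selections with exactly 3 counterfeit: choose 3 of the 5 counterfeit and 3 of the 10 genuine, C(5,3)·C(10,3) = 10·120 = 1200.
Probability = 1200/5005 = 240/1001.

240/1001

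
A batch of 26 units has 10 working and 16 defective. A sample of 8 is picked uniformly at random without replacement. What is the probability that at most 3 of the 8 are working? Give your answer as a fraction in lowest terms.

There are C(26,8) = 1562275 ways to choose the 8.
Favorable selections (at most 3 working): C(10,0)·C(16,8) + C(10,1)·C(16,7) + C(10,2)·C(16,6) + C(10,3)·C(16,5) = 12870 + 114400 + 360360 + 524160 = 1011790.
Probability = 1011790/1562275 = 15566/24035.

15566/24035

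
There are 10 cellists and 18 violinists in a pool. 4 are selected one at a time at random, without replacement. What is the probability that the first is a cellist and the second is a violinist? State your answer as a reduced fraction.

5/21

Multiply the conditional probabilities at each draw: 10/28 · 18/27 = 180/756 = 5/21.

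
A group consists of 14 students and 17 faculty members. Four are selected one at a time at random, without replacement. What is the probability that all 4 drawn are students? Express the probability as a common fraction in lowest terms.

Multiply the conditional probabilities at each draw: 14/31 · 13/30 · 12/29 · 11/28 = 24024/755160 = 143/4495.

143/4495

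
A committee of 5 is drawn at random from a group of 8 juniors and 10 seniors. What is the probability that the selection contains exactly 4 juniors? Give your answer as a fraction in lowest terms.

There are C(18,5) = 8568 ways to choose 5 from 18.
Selections with exactly 4 juniors: choose 4 of the 8 juniors and 1 of the 10 seniors, C(8,4)·C(10,1) = 70·10 = 700.
Probability = 700/8568 = 25/306.

25/306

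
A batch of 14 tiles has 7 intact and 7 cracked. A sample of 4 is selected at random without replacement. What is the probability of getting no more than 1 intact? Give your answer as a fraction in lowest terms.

40/143

Total selections: C(14,4) = 1001.
Favorable selections (no more than 1 intact): C(7,0)·C(7,4) + C(7,1)·C(7,3) = 35 + 245 = 280.
Probability = 280/1001 = 40/143.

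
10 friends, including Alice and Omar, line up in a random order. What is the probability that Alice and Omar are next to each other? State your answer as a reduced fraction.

1/5

There are 10! = 3628800 arrangements.
Treat Alice and Omar as a block: 9! arrangements of the blocks × 2 orders within the block = 2·362880 = 725760.
Probability = 725760/3628800 = 1/5.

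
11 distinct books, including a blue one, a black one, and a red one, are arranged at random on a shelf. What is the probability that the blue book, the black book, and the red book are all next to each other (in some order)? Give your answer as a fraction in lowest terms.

3/55

There are 11! = 39916800 arrangements.
Treat the three as one block: 9! placements × 3! orders within the block = 362880·6 = 2177280.
Probability = 2177280/39916800 = 3/55.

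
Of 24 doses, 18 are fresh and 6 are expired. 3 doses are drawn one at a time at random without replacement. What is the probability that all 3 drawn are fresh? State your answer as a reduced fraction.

Multiply the conditional probabilities at each draw: 18/24 · 17/23 · 16/22 = 4896/12144 = 102/253.

102/253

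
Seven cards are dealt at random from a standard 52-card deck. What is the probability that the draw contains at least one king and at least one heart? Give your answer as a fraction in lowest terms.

There are C(52,7) = 133784560 possible draws.
By inclusion-exclusion on the complements, draws missing all kings or all hearts: C(48,7) + C(39,7) − C(36,7) = 73629072 + 15380937 − 8347680 = 80662329.
So draws with at least one of each: 133784560 − 80662329 = 53122231, probability 53122231/133784560.

53122231/133784560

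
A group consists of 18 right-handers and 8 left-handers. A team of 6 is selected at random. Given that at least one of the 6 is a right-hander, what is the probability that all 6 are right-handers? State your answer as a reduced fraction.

442/5481

Work in counts. Selections with at least one right-hander: C(26,6) − C(8,6) = 230230 − 28 = 230202.
Of those, selections where all 6 are right-handers: C(18,6) = 18564.
Conditional probability = 18564/230202 = 442/5481.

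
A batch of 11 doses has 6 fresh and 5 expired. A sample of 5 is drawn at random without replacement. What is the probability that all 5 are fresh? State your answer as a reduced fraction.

1/77

There are C(11,5) = 462 possible selections.
Selections with all fresh: C(6,5) = 6.
Probability = 6/462 = 1/77.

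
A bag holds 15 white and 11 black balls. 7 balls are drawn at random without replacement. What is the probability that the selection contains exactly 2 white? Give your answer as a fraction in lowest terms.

Total number of selections: C(26,7) = 657800.
Selections with exactly 2 white: choose 2 of the 15 white and 5 of the 11 black, C(15,2)·C(11,5) = 105·462 = 48510.
Probability = 48510/657800 = 441/5980.

441/5980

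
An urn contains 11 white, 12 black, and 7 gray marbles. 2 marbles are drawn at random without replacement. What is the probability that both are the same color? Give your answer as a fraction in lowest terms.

142/435

There are C(30,2) = 435 ways to draw 2 marbles.
All same color: C(11,2) + C(12,2) + C(7,2) = 55 + 66 + 21 = 142.
Probability = 142/435.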